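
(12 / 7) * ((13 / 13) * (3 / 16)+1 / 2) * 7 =33 / 4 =8.25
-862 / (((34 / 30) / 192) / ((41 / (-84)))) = 8482080 / 119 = 71277.98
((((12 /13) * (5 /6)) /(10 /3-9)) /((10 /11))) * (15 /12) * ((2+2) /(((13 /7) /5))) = -2.01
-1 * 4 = -4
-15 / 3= -5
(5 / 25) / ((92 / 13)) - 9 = -4127 / 460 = -8.97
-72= -72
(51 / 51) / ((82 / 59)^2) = 3481 / 6724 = 0.52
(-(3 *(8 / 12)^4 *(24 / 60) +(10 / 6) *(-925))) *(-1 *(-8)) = 1664744 / 135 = 12331.44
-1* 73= -73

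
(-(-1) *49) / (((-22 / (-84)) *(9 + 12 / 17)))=11662 / 605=19.28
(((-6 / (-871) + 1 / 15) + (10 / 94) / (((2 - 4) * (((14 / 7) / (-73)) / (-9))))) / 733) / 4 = -42737857 / 7201637040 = -0.01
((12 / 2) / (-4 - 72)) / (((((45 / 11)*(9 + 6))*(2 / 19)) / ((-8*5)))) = 22 / 45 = 0.49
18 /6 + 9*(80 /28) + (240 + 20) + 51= 2378 /7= 339.71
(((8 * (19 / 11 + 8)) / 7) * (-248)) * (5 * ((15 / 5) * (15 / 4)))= -11941200 / 77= -155080.52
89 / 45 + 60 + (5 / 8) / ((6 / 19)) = 46049 / 720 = 63.96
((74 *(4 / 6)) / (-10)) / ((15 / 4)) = -296 / 225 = -1.32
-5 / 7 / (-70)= 1 / 98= 0.01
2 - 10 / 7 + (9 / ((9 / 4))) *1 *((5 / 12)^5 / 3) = 768371 / 1306368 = 0.59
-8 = -8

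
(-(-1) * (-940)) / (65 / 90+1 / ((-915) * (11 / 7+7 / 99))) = -1468190700 / 1127003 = -1302.74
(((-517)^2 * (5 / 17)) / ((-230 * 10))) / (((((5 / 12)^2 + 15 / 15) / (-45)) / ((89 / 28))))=1926886401 / 462553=4165.76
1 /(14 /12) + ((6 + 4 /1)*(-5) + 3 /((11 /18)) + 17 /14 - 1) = -6779 /154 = -44.02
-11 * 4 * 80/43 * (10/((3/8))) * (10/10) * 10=-2816000/129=-21829.46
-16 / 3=-5.33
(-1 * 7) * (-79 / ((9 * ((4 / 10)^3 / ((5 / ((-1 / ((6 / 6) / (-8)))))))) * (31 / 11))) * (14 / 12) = 26613125 / 107136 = 248.41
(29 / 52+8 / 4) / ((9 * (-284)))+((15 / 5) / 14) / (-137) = -0.00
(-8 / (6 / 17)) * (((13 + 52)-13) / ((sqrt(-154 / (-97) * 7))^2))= -171496 / 1617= -106.06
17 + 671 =688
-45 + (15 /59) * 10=-2505 /59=-42.46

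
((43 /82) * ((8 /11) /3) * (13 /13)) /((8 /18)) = 129 /451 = 0.29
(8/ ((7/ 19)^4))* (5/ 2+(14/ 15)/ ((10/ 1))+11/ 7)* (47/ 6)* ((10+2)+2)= 107140021804/ 540225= 198324.81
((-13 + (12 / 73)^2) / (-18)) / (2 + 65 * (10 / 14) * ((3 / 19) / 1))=9194689 / 119039202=0.08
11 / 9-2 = -7 / 9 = -0.78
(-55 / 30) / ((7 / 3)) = -11 / 14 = -0.79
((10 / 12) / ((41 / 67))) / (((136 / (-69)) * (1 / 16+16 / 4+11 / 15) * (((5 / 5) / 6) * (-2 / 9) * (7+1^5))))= 3120525 / 6417976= 0.49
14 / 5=2.80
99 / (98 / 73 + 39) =7227 / 2945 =2.45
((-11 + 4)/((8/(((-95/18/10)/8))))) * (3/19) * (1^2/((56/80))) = 5/384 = 0.01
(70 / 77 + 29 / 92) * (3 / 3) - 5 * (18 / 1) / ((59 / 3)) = -200139 / 59708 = -3.35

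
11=11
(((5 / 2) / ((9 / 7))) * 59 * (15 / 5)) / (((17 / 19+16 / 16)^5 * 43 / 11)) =56244588785 / 15600273408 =3.61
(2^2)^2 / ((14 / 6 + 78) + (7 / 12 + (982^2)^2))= 0.00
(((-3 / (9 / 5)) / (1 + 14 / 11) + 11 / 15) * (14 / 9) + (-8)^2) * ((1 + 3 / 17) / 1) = 1280 / 17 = 75.29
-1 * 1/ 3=-1/ 3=-0.33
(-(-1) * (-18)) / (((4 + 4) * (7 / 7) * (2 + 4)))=-3 / 8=-0.38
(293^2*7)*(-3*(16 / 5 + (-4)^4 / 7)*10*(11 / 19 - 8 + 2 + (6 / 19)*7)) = 2301982196.21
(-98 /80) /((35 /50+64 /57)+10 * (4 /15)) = -931 /3412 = -0.27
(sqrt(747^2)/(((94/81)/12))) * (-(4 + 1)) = -1815210/47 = -38621.49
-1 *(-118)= 118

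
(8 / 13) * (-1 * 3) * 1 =-24 / 13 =-1.85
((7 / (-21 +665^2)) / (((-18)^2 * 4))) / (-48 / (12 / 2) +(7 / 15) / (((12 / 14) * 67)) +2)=-335 / 164337662304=-0.00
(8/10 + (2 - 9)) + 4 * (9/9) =-11/5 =-2.20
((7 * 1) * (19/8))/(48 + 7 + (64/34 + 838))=0.02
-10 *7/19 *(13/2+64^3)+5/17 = -965817.34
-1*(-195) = 195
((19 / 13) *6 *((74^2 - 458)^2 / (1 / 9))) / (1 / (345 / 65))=10548022824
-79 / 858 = -0.09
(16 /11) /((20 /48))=192 /55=3.49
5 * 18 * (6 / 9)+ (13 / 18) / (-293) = 316427 / 5274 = 60.00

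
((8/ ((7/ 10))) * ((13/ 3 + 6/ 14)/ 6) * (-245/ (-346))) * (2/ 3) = 20000/ 4671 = 4.28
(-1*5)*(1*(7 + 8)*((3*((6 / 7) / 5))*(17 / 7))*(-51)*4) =936360 / 49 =19109.39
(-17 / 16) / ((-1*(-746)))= -17 / 11936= -0.00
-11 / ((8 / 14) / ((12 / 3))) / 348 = -77 / 348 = -0.22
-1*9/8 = -9/8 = -1.12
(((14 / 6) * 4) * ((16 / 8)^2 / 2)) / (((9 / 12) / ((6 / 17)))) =448 / 51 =8.78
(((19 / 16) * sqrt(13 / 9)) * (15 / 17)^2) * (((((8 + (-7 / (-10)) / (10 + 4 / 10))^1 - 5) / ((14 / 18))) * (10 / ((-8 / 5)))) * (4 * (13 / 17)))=-102279375 * sqrt(13) / 4402048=-83.77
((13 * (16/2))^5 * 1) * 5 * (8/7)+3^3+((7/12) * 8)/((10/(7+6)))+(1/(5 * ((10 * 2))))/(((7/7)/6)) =72999174178783/1050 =69523023027.41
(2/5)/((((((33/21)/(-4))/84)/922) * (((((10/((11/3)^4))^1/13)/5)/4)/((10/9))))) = -411767537.25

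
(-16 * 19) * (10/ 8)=-380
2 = 2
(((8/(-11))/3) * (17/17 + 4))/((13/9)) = -120/143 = -0.84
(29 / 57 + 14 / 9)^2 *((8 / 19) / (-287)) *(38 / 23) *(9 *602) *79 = -4421.13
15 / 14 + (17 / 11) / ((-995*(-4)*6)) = 1970219 / 1838760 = 1.07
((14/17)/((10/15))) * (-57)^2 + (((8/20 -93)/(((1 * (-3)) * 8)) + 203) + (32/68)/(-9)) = 4220.28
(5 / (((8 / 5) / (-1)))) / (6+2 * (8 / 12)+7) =-75 / 344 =-0.22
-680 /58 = -340 /29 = -11.72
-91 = -91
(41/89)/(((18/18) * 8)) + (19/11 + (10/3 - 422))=-9795055/23496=-416.88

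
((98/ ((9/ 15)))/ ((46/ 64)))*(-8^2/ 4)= -250880/ 69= -3635.94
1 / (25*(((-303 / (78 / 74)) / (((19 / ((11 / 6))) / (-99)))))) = 494 / 33913275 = 0.00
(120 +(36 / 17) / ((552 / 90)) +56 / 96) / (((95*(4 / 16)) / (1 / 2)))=29863 / 11730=2.55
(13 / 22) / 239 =13 / 5258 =0.00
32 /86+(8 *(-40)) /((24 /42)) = -24064 /43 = -559.63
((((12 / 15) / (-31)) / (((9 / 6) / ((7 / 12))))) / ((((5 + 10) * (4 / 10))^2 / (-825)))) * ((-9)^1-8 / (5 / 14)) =-12089 / 1674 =-7.22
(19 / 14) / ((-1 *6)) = -19 / 84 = -0.23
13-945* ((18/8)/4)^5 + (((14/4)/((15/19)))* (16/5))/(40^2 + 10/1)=-363634979849/9043968000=-40.21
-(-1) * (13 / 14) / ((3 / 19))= 247 / 42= 5.88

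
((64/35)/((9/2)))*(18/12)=64/105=0.61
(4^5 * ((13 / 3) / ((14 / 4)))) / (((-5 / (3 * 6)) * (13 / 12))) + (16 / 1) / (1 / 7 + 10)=-10465456 / 2485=-4211.45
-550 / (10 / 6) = -330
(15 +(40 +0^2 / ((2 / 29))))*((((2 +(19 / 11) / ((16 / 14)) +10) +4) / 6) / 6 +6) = 102745 / 288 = 356.75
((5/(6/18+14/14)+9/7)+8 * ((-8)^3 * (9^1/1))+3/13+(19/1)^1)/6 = -13409663/2184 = -6139.96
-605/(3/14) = -8470/3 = -2823.33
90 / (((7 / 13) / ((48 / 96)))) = 585 / 7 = 83.57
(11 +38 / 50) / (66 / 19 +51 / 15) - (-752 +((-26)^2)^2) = -1489565774 / 3265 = -456222.29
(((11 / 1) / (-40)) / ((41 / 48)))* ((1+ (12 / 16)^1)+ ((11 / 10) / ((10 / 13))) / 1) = -5247 / 5125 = -1.02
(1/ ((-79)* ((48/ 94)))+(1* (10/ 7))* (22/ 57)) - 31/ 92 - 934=-1805324377/ 1933288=-933.81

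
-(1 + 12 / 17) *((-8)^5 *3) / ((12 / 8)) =1900544 / 17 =111796.71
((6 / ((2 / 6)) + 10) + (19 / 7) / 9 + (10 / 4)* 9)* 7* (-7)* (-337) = 15099959 / 18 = 838886.61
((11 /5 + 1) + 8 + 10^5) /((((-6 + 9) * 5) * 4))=125014 /75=1666.85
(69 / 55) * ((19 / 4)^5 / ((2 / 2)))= 170850831 / 56320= 3033.57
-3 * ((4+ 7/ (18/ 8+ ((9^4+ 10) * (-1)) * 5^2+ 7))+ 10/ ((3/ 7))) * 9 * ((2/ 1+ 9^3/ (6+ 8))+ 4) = -21901846833/ 511049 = -42856.65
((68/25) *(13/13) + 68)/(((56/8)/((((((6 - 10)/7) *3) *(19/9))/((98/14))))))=-134368/25725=-5.22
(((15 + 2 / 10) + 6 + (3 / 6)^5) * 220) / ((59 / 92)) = 859441 / 118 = 7283.40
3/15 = 1/5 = 0.20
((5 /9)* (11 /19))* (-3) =-55 /57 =-0.96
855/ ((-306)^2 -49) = 855/ 93587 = 0.01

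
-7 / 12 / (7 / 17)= -17 / 12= -1.42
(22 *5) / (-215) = -22 / 43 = -0.51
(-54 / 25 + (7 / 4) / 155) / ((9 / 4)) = -6661 / 6975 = -0.95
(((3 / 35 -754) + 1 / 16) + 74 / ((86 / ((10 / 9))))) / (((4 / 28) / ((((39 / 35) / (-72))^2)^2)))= -4660228652599 / 15414097305600000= -0.00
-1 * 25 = -25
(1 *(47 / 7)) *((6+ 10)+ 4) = 940 / 7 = 134.29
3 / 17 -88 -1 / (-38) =-56717 / 646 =-87.80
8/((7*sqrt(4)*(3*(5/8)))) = 32/105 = 0.30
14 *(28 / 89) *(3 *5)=5880 / 89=66.07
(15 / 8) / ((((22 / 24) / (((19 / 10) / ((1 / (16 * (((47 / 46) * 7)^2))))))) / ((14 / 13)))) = 259128954 / 75647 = 3425.50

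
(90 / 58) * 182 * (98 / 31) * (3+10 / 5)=4463.96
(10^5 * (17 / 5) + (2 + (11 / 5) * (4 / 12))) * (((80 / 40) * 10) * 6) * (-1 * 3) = -122400984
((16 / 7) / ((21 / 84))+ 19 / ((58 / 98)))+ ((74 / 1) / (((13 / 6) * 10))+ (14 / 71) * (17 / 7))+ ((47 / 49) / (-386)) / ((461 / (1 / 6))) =316061960081207 / 7001728455540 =45.14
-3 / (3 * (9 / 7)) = -7 / 9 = -0.78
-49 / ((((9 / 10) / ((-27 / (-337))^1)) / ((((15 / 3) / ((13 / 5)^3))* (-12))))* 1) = 11025000 / 740389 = 14.89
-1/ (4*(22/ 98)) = -49/ 44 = -1.11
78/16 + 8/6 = 149/24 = 6.21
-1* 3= -3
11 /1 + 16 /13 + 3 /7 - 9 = 333 /91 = 3.66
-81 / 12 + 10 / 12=-71 / 12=-5.92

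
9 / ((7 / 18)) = 162 / 7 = 23.14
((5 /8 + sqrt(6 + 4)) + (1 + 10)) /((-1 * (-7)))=sqrt(10) /7 + 93 /56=2.11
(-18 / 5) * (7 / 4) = -63 / 10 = -6.30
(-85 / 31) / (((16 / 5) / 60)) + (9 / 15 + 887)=518437 / 620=836.19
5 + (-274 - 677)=-946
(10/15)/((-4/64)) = -32/3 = -10.67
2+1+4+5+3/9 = 37/3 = 12.33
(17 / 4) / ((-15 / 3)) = -17 / 20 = -0.85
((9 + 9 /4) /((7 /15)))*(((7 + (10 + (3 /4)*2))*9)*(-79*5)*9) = -799075125 /56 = -14269198.66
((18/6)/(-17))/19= -3/323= -0.01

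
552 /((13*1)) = 552 /13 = 42.46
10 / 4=5 / 2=2.50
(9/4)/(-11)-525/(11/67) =-140709/44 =-3197.93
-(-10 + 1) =9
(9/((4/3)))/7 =27/28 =0.96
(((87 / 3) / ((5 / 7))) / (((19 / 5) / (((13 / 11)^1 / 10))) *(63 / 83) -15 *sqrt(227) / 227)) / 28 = 1164241 *sqrt(227) / 7225650804+ 358336979 / 6021375670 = 0.06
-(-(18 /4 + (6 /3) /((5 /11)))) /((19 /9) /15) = 2403 /38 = 63.24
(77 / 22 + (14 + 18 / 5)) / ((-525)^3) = -211 / 1447031250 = -0.00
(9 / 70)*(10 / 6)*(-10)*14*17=-510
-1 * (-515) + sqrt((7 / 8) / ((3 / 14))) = 7 * sqrt(3) / 6 + 515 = 517.02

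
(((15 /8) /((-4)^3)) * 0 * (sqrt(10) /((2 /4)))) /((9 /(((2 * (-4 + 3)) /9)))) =0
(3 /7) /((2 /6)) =9 /7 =1.29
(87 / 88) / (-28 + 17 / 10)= -435 / 11572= -0.04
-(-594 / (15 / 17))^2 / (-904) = 2832489 / 5650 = 501.33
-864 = -864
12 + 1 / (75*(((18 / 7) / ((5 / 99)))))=320767 / 26730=12.00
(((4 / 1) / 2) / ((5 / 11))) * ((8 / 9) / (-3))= -176 / 135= -1.30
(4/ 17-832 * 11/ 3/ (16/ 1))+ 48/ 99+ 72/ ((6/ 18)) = 4872/ 187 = 26.05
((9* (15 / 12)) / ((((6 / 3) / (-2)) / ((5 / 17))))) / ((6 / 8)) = -75 / 17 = -4.41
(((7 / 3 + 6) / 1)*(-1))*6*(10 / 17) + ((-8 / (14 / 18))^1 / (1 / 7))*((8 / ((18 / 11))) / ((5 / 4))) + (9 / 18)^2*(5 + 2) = -105149 / 340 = -309.26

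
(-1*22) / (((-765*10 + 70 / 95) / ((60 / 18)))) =1045 / 109002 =0.01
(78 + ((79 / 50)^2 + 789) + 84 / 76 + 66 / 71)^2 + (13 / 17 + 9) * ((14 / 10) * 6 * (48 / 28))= 146892339004816935977 / 193353856250000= 759707.32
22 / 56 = 11 / 28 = 0.39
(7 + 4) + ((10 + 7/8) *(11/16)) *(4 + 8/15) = 7183/160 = 44.89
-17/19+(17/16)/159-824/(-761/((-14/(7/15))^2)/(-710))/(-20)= 1272499538875/36783696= 34594.12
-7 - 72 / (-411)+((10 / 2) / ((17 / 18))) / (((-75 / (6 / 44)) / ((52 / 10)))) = -4403183 / 640475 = -6.87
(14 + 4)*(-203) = -3654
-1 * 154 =-154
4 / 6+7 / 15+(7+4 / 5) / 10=1.91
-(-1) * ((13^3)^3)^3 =1192533292512492016559195008117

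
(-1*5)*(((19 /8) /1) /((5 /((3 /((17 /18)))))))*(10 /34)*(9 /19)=-1215 /1156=-1.05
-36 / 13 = -2.77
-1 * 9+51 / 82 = -687 / 82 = -8.38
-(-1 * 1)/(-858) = -1/858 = -0.00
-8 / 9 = -0.89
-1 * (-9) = 9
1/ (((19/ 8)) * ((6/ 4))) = 16/ 57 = 0.28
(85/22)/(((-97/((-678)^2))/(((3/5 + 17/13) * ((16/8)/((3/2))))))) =-646009248/13871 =-46572.65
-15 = -15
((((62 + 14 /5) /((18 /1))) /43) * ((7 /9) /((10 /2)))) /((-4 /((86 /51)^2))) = -602 /65025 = -0.01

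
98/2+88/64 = 403/8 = 50.38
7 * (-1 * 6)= -42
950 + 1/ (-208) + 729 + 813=518335/ 208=2492.00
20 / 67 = 0.30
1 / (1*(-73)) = -1 / 73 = -0.01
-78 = -78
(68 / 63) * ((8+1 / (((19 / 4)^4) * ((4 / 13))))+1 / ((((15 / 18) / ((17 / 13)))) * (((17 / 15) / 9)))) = 785993912 / 35577633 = 22.09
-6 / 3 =-2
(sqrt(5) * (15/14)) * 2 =15 * sqrt(5)/7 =4.79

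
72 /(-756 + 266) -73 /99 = -21449 /24255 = -0.88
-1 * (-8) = 8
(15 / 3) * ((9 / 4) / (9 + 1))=9 / 8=1.12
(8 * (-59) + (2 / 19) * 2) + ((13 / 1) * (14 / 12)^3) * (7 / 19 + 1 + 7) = -409081 / 1368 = -299.04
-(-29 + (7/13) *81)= -190/13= -14.62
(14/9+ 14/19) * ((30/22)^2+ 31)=1558592/20691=75.33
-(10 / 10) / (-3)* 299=299 / 3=99.67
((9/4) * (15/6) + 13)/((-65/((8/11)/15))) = -149/10725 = -0.01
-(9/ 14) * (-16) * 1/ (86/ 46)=1656/ 301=5.50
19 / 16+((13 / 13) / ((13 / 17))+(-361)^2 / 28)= 6780325 / 1456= 4656.82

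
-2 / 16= -1 / 8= -0.12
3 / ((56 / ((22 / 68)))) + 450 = 856833 / 1904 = 450.02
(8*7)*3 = 168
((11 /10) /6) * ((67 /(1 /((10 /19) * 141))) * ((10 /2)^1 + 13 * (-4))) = -1628033 /38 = -42842.97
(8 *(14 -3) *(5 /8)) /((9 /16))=880 /9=97.78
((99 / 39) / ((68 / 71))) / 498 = 0.01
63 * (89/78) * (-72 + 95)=42987/26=1653.35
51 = 51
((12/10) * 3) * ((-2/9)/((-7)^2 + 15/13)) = -13/815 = -0.02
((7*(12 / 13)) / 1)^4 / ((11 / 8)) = 398297088 / 314171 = 1267.77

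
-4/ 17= -0.24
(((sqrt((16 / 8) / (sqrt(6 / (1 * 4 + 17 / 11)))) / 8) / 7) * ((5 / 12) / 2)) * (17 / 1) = 85 * 122^(1 / 4) * 33^(3 / 4) / 44352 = 0.09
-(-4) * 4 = 16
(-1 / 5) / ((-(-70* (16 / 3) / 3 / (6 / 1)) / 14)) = -0.14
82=82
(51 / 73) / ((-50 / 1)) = -51 / 3650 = -0.01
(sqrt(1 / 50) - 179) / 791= -179 / 791 + sqrt(2) / 7910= -0.23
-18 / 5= -3.60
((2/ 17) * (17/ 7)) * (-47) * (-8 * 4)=3008/ 7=429.71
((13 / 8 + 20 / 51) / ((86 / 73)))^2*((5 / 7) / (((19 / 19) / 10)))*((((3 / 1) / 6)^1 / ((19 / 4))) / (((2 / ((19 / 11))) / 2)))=90237156025 / 23699979072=3.81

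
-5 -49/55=-324/55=-5.89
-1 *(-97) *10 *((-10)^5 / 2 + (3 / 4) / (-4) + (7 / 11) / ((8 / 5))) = -4267982055 / 88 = -48499796.08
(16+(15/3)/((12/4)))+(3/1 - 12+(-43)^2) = 5573/3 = 1857.67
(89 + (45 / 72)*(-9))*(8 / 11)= 667 / 11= 60.64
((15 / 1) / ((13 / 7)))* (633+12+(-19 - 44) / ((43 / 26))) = 2740185 / 559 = 4901.94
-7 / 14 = -1 / 2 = -0.50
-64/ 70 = -0.91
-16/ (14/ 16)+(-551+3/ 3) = -3978/ 7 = -568.29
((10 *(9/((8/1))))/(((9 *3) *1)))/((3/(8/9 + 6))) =155/162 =0.96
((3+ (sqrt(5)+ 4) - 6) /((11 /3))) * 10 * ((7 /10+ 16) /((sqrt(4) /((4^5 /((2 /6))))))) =226388.26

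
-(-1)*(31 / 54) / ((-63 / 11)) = -341 / 3402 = -0.10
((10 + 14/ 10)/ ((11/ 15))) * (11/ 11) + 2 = 193/ 11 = 17.55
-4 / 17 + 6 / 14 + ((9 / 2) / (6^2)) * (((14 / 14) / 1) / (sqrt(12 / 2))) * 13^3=23 / 119 + 2197 * sqrt(6) / 48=112.31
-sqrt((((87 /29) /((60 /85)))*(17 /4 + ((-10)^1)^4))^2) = -680289 /16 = -42518.06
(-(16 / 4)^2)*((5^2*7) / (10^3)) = -14 / 5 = -2.80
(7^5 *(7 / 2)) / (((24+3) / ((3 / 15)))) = 117649 / 270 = 435.74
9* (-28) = -252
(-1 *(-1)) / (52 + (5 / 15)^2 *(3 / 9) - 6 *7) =27 / 271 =0.10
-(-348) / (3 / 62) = 7192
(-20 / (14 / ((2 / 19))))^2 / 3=400 / 53067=0.01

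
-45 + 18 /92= -2061 /46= -44.80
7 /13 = 0.54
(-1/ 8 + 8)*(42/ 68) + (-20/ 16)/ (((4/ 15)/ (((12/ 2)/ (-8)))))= 9117/ 1088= 8.38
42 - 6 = 36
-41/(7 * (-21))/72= 41/10584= 0.00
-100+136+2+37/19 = 759/19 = 39.95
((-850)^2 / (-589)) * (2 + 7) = -11039.90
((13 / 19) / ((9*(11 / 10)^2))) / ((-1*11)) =-1300 / 227601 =-0.01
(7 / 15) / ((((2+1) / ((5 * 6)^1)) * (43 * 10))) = 7 / 645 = 0.01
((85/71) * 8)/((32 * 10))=17/568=0.03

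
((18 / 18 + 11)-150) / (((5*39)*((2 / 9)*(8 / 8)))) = -207 / 65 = -3.18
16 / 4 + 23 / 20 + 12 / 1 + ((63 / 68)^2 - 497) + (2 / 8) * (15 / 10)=-11065617 / 23120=-478.62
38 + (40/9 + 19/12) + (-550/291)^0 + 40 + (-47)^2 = 82585/36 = 2294.03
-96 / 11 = -8.73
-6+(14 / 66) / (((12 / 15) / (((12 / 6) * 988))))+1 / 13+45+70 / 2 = 256549 / 429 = 598.02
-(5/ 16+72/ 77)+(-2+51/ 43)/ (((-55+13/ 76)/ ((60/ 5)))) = -78691919/ 73583664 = -1.07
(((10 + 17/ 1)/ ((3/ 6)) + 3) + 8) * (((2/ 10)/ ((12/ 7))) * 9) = 273/ 4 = 68.25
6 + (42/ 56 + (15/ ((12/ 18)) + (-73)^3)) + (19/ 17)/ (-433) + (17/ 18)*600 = -34310011361/ 88332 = -388421.09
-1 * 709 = -709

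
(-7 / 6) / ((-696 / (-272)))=-119 / 261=-0.46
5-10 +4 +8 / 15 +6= 83 / 15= 5.53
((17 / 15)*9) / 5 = 51 / 25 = 2.04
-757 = -757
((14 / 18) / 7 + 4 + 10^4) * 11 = 990407 / 9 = 110045.22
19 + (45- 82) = -18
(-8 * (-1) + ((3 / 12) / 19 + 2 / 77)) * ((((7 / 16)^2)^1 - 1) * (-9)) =87644835 / 1498112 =58.50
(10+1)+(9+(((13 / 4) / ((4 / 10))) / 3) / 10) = 973 / 48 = 20.27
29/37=0.78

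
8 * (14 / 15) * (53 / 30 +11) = 95.32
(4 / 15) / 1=4 / 15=0.27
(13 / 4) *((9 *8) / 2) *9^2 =9477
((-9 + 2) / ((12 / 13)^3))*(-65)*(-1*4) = -999635 / 432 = -2313.97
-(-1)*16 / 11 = 16 / 11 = 1.45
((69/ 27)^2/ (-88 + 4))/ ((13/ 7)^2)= -0.02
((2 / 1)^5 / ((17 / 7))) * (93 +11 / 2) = 22064 / 17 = 1297.88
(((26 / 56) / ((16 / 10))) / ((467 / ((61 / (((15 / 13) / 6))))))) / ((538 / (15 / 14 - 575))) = -82832815 / 393953728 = -0.21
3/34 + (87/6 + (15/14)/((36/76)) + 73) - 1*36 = 38449/714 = 53.85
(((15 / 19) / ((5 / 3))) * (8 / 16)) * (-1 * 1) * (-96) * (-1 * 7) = -3024 / 19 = -159.16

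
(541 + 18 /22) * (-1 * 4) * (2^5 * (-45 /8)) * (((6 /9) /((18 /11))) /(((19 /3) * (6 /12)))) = 953600 /19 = 50189.47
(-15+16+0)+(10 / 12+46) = 287 / 6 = 47.83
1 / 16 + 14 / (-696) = 59 / 1392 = 0.04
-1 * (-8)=8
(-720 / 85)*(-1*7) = 1008 / 17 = 59.29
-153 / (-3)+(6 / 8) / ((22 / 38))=2301 / 44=52.30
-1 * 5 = -5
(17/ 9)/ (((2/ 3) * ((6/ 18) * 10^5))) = 17/ 200000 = 0.00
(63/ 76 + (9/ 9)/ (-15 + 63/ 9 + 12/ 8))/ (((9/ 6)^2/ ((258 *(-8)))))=-458896/ 741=-619.29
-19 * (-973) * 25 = 462175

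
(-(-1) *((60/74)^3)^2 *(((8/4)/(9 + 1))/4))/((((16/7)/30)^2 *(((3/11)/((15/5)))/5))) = 1381398046875/10262905636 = 134.60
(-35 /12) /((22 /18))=-105 /44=-2.39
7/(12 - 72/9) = 7/4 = 1.75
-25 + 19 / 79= -1956 / 79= -24.76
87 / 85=1.02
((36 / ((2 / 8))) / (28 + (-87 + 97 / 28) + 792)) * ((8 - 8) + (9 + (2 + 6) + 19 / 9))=77056 / 20621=3.74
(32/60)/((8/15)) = 1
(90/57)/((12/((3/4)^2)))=45/608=0.07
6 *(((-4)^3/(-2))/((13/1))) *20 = 3840/13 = 295.38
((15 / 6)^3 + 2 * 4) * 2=189 / 4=47.25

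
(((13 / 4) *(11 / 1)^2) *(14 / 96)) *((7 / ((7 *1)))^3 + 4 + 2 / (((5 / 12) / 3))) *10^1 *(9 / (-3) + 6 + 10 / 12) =24565541 / 576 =42648.51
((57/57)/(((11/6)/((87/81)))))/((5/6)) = 116/165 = 0.70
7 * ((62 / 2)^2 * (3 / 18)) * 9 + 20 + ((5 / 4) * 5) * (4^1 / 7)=141597 / 14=10114.07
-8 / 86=-4 / 43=-0.09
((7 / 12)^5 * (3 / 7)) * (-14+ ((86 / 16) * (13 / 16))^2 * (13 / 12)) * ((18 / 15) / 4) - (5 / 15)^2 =-0.05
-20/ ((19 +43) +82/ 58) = -580/ 1839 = -0.32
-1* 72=-72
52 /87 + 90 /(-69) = -1414 /2001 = -0.71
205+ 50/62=6380/31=205.81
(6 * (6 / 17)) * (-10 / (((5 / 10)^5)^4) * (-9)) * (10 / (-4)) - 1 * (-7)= -8493465481 / 17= -499615616.53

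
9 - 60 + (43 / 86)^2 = -203 / 4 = -50.75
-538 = -538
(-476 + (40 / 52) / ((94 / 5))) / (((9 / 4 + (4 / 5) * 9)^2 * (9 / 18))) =-77549600 / 7275177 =-10.66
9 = 9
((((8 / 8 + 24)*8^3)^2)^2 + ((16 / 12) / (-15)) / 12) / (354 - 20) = 3623878655999999999 / 45090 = 80369897005988.02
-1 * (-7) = 7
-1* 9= -9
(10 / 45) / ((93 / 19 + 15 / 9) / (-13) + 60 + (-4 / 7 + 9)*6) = 1729 / 856374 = 0.00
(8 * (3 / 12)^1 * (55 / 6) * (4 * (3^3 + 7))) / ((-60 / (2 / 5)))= -748 / 45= -16.62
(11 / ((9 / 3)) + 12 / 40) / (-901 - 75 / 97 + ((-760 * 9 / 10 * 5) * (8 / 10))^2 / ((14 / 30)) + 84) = 80801 / 326733972360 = 0.00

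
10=10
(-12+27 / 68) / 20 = -789 / 1360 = -0.58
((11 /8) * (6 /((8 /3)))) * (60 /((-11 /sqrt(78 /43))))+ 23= 23 - 135 * sqrt(3354) /344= 0.27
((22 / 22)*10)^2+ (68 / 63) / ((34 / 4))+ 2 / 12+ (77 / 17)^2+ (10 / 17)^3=74911499 / 619038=121.01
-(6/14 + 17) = -122/7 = -17.43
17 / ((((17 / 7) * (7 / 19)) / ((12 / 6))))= 38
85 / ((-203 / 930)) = -79050 / 203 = -389.41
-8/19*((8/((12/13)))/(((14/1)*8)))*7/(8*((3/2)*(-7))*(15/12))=13/5985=0.00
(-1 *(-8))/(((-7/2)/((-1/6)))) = 8/21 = 0.38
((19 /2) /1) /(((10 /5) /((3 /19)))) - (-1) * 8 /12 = 17 /12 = 1.42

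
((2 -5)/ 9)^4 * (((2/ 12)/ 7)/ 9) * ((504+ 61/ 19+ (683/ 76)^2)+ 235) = 226357/ 8421408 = 0.03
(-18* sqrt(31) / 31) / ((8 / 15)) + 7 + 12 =19 - 135* sqrt(31) / 124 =12.94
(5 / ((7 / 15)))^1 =75 / 7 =10.71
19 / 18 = 1.06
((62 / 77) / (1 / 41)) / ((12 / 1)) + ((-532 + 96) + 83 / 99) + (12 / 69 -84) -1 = -517.24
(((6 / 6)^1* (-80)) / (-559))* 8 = 1.14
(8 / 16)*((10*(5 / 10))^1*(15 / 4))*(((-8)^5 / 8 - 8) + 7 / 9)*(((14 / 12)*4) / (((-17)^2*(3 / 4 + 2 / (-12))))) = -923225 / 867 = -1064.85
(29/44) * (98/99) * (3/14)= 203/1452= 0.14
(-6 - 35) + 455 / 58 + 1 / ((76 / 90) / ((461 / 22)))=-202209 / 24244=-8.34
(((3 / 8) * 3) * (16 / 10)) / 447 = 3 / 745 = 0.00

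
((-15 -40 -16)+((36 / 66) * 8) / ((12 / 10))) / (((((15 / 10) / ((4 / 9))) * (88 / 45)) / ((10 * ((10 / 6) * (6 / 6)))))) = -61750 / 363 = -170.11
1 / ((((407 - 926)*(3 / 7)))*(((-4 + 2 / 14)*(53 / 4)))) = 196 / 2228067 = 0.00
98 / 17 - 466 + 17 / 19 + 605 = 47048 / 323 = 145.66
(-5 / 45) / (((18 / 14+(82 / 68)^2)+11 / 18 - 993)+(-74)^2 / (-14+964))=3843700 / 34035822461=0.00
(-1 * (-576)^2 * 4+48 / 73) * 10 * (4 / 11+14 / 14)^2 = -217976724000 / 8833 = -24677541.49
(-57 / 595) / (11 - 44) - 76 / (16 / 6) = -373027 / 13090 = -28.50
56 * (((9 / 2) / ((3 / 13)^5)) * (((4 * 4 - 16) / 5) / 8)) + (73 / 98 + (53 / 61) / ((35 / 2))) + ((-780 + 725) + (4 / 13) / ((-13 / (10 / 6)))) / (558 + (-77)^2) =77274219391 / 98305490010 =0.79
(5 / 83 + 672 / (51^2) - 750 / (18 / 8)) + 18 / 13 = -310237651 / 935493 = -331.63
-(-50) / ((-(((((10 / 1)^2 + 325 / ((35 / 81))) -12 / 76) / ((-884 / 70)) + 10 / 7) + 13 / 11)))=8083075 / 10484473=0.77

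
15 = 15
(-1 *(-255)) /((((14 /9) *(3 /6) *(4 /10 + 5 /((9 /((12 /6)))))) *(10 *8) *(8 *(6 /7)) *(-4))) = -405 /4096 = -0.10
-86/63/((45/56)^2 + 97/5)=-192640/2828853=-0.07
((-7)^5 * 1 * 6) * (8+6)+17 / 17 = -1411787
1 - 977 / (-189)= 1166 / 189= 6.17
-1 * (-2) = 2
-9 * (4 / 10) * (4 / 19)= -72 / 95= -0.76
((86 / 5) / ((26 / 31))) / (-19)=-1333 / 1235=-1.08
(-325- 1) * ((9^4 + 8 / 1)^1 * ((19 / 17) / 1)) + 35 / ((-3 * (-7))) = -122065073 / 51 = -2393432.80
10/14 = 5/7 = 0.71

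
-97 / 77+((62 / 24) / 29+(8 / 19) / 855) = -169791679 / 145100340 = -1.17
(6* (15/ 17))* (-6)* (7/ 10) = -378/ 17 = -22.24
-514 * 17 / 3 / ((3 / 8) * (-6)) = 1294.52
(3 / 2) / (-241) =-3 / 482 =-0.01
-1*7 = -7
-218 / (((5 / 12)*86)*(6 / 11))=-2398 / 215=-11.15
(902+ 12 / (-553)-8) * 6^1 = 2966220 / 553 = 5363.87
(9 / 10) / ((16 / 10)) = 9 / 16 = 0.56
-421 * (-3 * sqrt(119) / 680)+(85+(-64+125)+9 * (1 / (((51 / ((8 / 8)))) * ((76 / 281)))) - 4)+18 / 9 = 1263 * sqrt(119) / 680+186891 / 1292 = 164.91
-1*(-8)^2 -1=-65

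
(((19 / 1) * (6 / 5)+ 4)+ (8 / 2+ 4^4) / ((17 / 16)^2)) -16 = 348406 / 1445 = 241.11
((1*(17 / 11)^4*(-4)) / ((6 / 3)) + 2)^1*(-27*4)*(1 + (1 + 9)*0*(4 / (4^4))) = 14878080 / 14641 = 1016.19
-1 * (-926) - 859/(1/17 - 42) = 674841/713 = 946.48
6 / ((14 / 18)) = 54 / 7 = 7.71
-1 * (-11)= 11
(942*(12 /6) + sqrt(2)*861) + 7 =861*sqrt(2) + 1891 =3108.64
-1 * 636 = -636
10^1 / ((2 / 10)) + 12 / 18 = 152 / 3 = 50.67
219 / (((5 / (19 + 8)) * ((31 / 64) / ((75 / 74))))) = 2474.49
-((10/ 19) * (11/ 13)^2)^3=-1771561000/ 33107082931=-0.05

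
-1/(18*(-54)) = 1/972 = 0.00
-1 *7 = -7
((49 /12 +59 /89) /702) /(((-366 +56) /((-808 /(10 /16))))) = 2047876 /72630675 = 0.03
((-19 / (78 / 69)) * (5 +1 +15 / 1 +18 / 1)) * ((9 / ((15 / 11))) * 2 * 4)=-173052 / 5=-34610.40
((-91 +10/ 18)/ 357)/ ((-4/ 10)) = 2035/ 3213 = 0.63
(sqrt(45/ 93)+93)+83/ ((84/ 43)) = sqrt(465)/ 31+11381/ 84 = 136.18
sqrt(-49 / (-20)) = 7*sqrt(5) / 10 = 1.57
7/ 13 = 0.54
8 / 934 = 4 / 467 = 0.01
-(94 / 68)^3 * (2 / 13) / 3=-103823 / 766428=-0.14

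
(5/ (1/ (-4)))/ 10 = -2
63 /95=0.66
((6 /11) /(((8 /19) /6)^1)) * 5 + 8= 1031 /22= 46.86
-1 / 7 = -0.14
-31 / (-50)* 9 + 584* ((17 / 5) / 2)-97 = 45069 / 50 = 901.38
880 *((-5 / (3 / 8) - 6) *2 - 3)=-110000 / 3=-36666.67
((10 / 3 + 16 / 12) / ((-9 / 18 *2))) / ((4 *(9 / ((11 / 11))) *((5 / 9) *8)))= -7 / 240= -0.03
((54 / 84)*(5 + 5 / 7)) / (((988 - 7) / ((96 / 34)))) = 960 / 90797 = 0.01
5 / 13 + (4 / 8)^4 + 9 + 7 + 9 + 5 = 6333 / 208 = 30.45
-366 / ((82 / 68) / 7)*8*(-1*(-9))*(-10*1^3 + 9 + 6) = -31358880 / 41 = -764850.73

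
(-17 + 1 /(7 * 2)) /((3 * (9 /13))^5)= -29332147 /66961566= -0.44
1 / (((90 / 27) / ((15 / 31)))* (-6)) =-3 / 124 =-0.02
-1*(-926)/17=926/17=54.47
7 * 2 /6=7 /3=2.33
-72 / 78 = -12 / 13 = -0.92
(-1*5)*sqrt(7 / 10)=-sqrt(70) / 2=-4.18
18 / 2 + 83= 92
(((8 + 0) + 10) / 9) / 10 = 1 / 5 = 0.20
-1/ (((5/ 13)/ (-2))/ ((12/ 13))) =24/ 5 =4.80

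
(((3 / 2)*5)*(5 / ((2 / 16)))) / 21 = 100 / 7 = 14.29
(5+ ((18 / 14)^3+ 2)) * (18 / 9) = 6260 / 343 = 18.25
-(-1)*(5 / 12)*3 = 5 / 4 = 1.25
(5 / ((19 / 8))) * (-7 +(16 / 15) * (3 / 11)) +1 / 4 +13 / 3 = -23929 / 2508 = -9.54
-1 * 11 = -11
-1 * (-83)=83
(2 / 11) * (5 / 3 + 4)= 34 / 33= 1.03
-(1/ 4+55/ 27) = -247/ 108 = -2.29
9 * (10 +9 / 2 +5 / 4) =567 / 4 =141.75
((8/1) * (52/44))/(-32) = -13/44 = -0.30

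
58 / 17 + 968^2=15929466 / 17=937027.41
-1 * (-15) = 15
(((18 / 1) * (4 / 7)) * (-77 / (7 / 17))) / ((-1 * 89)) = 13464 / 623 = 21.61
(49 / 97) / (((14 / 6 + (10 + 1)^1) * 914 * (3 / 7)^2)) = 2401 / 10638960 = 0.00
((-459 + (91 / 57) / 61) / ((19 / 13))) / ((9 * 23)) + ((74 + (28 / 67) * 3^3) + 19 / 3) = 82551972913 / 916227747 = 90.10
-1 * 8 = -8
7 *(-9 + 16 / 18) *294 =-50078 / 3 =-16692.67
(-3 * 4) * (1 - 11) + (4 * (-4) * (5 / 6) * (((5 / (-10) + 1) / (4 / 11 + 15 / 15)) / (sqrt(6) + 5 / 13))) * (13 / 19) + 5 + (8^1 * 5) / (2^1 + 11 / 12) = 164474809 / 1183833 - 96668 * sqrt(6) / 169119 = 137.53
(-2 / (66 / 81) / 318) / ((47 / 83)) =-747 / 54802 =-0.01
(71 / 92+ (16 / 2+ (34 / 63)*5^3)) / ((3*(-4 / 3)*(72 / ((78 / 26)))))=-441841 / 556416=-0.79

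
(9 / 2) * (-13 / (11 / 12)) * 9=-6318 / 11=-574.36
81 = 81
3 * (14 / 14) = 3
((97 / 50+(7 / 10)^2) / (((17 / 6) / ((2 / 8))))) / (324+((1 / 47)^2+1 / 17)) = 536787 / 811293200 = 0.00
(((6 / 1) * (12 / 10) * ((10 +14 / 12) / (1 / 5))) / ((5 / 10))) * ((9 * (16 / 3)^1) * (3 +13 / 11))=1775232 / 11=161384.73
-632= -632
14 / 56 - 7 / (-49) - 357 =-9985 / 28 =-356.61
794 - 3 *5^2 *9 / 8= 5677 / 8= 709.62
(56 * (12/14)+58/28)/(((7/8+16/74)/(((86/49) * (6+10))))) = 142757248/110789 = 1288.55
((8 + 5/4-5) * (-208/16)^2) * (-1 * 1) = -2873/4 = -718.25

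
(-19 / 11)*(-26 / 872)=247 / 4796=0.05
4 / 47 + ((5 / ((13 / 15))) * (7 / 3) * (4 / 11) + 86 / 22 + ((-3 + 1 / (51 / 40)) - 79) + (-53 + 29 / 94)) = -85705003 / 685542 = -125.02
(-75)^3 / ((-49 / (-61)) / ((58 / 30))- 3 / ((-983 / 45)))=-763127.60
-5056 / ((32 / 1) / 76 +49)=-96064 / 939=-102.30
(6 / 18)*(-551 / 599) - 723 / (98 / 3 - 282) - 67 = -86572907 / 1344156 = -64.41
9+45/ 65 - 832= -10690/ 13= -822.31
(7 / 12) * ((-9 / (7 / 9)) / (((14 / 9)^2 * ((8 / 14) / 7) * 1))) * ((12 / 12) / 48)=-729 / 1024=-0.71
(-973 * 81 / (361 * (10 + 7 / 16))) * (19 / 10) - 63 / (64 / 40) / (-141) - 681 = -4297732119 / 5965240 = -720.46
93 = 93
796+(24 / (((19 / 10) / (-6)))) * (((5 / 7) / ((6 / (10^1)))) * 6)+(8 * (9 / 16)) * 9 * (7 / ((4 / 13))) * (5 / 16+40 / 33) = 310744849 / 187264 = 1659.39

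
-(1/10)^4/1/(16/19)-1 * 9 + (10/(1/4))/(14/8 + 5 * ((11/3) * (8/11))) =-183843439/28960000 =-6.35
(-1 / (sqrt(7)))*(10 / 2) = -5*sqrt(7) / 7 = -1.89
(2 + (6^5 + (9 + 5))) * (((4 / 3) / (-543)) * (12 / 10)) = -62336 / 2715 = -22.96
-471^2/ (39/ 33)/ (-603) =271139/ 871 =311.30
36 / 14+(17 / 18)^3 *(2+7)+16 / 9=54119 / 4536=11.93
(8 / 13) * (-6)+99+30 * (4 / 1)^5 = 400599 / 13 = 30815.31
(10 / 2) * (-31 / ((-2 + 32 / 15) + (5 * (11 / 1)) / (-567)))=-439425 / 103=-4266.26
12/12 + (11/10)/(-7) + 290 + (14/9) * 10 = 193031/630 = 306.40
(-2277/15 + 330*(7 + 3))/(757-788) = -15741/155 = -101.55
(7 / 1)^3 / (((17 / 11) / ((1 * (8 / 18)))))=15092 / 153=98.64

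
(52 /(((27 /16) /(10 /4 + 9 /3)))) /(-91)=-352 /189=-1.86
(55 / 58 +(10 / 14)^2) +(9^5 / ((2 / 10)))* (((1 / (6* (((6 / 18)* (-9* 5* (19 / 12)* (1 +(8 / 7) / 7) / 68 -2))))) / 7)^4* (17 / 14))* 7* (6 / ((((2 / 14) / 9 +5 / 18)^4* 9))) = 1010698226316254908825559460305 / 18042662763956072853691324762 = 56.02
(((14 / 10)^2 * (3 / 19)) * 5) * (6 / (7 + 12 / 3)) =882 / 1045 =0.84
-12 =-12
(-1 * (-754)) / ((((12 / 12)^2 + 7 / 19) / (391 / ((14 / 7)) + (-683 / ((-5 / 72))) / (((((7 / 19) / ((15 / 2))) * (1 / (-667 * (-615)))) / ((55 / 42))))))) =59260589662101.11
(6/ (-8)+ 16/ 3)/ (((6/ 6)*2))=55/ 24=2.29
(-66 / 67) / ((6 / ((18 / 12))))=-33 / 134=-0.25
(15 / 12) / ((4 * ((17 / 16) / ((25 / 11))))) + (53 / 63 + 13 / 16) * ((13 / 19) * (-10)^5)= -25327831625 / 223839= -113152.00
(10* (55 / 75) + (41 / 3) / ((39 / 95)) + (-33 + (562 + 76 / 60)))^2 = 111536628841 / 342225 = 325916.08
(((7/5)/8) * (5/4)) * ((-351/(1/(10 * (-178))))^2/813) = 56926048725/542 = 105029610.19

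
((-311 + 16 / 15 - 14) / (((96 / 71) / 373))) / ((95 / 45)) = -128680897 / 3040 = -42329.24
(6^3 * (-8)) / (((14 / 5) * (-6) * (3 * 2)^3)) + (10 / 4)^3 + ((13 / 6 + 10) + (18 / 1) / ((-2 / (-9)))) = 6119 / 56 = 109.27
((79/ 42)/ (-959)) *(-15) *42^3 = 298620/ 137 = 2179.71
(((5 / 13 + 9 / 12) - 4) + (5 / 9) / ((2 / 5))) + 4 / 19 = -11257 / 8892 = -1.27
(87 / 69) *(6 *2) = 348 / 23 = 15.13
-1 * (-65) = 65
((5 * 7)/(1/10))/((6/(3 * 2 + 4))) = 1750/3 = 583.33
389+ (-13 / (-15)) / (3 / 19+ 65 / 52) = 625333 / 1605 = 389.62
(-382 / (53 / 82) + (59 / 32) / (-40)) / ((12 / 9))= -120293541 / 271360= -443.30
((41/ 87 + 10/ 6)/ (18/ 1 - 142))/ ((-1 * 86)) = 1/ 4988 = 0.00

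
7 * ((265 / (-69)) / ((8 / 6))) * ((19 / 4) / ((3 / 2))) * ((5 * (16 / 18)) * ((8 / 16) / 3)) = -176225 / 3726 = -47.30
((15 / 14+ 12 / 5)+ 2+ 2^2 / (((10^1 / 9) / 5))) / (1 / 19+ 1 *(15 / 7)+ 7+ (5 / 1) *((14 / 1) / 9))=280953 / 203170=1.38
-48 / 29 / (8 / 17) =-102 / 29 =-3.52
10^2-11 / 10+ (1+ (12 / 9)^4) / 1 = 83479 / 810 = 103.06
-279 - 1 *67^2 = -4768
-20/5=-4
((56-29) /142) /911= 27 /129362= 0.00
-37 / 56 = -0.66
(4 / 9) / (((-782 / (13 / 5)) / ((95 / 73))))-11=-2826251 / 256887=-11.00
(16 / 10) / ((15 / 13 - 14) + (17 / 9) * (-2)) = -936 / 9725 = -0.10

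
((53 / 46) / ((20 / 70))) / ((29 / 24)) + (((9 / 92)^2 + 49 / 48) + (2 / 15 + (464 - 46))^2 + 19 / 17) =41038200366967 / 234717300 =174840.97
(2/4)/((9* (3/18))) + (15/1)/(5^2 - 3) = 67/66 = 1.02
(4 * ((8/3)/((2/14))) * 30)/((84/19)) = 1520/3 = 506.67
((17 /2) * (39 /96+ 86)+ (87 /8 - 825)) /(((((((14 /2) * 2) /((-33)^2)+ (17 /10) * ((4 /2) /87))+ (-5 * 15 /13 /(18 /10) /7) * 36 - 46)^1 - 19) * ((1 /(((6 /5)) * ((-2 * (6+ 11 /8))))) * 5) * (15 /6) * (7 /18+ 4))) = -23343612088797 /73951538748800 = -0.32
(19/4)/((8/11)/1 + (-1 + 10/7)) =1463/356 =4.11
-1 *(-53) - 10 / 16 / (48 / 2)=10171 / 192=52.97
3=3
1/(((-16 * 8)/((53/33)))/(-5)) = 265/4224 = 0.06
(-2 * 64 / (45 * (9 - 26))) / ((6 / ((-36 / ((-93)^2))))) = -256 / 2205495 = -0.00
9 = 9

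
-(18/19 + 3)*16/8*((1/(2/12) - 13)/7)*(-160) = -24000/19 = -1263.16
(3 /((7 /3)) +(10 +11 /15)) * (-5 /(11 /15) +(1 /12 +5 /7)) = -3510253 /48510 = -72.36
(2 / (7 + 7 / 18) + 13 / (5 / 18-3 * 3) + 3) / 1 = 37173 / 20881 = 1.78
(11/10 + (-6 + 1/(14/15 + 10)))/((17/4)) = -3943/3485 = -1.13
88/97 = 0.91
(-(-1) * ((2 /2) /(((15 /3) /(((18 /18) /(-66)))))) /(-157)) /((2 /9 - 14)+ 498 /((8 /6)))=3 /55911625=0.00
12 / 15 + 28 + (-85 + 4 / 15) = -839 / 15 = -55.93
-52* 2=-104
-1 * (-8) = 8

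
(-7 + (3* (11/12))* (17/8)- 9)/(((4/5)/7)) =-88.87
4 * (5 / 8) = 5 / 2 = 2.50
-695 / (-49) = 695 / 49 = 14.18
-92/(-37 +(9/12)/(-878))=2.49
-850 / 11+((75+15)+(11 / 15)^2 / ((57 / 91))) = 1916621 / 141075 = 13.59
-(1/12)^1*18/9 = -1/6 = -0.17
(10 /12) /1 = 5 /6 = 0.83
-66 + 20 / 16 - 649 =-2855 / 4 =-713.75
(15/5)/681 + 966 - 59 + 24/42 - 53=1357921/1589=854.58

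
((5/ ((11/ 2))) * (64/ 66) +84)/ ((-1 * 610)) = -0.14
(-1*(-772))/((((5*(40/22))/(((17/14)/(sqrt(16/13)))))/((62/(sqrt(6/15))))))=1118821*sqrt(130)/1400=9111.80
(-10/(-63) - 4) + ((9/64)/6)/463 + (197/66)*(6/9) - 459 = -18927141601/41069952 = -460.85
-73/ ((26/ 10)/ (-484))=176660/ 13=13589.23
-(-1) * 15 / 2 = 15 / 2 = 7.50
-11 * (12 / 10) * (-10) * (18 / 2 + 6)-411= 1569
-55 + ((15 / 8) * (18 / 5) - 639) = -2749 / 4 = -687.25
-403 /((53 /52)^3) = -56665024 /148877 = -380.62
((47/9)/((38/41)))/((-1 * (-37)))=1927/12654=0.15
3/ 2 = 1.50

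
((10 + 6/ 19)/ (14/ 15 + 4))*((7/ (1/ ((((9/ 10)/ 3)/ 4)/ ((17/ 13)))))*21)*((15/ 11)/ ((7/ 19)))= 1805895/ 27676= 65.25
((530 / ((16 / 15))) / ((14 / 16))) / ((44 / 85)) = 337875 / 308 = 1097.00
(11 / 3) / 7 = 11 / 21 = 0.52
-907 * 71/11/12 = -64397/132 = -487.86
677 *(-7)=-4739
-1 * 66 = -66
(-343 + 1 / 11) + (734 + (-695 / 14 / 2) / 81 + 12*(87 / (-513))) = 184271873 / 474012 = 388.75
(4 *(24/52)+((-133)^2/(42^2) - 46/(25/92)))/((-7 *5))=263093/58500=4.50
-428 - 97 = -525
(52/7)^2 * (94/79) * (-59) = -14996384/3871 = -3874.03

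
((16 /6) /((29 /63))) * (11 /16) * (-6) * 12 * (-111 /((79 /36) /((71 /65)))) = 15843.82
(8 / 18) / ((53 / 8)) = 32 / 477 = 0.07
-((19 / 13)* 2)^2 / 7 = -1.22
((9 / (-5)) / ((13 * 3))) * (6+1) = -21 / 65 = -0.32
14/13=1.08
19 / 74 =0.26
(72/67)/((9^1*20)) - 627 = -210043/335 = -626.99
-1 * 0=0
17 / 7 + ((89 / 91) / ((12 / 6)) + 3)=1077 / 182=5.92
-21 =-21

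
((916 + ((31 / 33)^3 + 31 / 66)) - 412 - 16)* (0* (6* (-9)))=0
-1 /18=-0.06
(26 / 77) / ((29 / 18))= 468 / 2233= 0.21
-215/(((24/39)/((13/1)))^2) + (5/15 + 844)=-18259733/192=-95102.78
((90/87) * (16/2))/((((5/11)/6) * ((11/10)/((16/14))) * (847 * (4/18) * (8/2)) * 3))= 8640/171941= 0.05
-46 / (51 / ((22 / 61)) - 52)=-1012 / 1967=-0.51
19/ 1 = 19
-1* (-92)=92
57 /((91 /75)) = 4275 /91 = 46.98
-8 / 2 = -4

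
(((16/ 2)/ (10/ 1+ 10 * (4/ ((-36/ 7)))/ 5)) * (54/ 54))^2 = 324/ 361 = 0.90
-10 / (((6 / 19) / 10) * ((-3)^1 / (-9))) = -950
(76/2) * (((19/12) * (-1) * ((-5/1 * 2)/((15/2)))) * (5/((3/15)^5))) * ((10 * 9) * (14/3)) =1579375000/3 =526458333.33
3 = 3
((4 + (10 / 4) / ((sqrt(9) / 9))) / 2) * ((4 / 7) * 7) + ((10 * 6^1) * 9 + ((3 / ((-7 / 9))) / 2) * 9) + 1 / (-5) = 38181 / 70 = 545.44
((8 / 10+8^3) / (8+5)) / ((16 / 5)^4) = 80125 / 212992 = 0.38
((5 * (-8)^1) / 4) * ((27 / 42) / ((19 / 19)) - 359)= 25085 / 7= 3583.57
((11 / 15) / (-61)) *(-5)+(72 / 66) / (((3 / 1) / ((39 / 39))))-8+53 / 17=-152578 / 34221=-4.46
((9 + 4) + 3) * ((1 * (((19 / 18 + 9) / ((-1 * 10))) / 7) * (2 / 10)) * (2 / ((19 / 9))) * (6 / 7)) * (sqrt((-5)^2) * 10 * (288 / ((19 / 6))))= -30025728 / 17689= -1697.42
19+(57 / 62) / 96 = 37715 / 1984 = 19.01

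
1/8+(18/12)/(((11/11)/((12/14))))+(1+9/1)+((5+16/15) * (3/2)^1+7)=7703/280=27.51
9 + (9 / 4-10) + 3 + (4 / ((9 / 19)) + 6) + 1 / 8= 18.82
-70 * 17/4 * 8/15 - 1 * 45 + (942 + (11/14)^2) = 738.95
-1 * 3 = -3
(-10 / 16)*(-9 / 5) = 9 / 8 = 1.12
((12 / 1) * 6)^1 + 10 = 82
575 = 575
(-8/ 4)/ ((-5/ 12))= 24/ 5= 4.80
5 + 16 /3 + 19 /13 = 460 /39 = 11.79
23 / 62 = 0.37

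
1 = 1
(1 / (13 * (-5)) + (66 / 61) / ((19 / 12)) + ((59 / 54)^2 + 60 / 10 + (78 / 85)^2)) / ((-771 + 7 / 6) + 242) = -2762873191543 / 167551751595150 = -0.02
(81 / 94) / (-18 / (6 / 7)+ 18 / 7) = -189 / 4042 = -0.05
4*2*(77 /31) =616 /31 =19.87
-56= -56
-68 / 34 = -2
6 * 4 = 24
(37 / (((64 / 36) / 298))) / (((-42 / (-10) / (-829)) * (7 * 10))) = -13710831 / 784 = -17488.30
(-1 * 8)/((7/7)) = -8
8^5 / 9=32768 / 9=3640.89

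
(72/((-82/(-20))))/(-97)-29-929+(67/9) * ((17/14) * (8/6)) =-711160048/751653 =-946.13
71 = 71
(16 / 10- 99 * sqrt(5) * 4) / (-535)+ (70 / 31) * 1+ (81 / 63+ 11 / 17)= 396 * sqrt(5) / 535+ 41325988 / 9868075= 5.84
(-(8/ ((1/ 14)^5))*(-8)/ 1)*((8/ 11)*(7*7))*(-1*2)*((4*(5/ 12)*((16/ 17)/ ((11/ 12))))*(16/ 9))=-138167587962880/ 18513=-7463273805.59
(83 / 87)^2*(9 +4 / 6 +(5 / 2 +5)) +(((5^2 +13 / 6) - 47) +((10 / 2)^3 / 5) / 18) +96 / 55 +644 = 1605879829 / 2497770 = 642.93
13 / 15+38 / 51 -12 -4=-1223 / 85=-14.39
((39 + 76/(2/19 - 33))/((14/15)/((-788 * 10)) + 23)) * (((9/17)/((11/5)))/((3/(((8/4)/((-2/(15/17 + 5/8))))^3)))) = -0.44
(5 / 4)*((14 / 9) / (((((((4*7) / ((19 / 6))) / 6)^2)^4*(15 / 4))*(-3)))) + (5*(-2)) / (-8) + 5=13644606555359 / 2185854418944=6.24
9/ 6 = 3/ 2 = 1.50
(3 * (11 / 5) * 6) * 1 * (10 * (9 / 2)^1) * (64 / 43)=114048 / 43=2652.28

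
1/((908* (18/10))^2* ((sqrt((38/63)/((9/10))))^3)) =63* sqrt(665)/2381052032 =0.00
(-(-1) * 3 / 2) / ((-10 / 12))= -9 / 5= -1.80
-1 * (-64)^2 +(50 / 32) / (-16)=-1048601 / 256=-4096.10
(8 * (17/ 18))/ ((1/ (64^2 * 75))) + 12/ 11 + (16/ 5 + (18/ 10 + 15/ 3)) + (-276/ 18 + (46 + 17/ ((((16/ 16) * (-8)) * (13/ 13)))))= 612772063/ 264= 2321106.30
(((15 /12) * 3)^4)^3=129746337890625 /16777216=7733484.38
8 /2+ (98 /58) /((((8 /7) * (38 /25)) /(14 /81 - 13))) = -6053041 /714096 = -8.48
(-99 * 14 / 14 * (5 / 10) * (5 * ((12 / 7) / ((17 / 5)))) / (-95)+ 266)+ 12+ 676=2159964 / 2261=955.31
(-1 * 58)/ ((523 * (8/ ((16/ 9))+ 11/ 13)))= -1508/ 72697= -0.02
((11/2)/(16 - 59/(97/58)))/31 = -97/10540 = -0.01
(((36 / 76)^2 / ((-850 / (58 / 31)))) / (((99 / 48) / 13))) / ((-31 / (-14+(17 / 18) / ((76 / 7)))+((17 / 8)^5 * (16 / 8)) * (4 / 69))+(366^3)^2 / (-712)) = 77970692236050432 / 84559678409466082127015678464475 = 0.00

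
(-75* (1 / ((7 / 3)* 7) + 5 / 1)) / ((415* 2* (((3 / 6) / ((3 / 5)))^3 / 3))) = -241056 / 101675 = -2.37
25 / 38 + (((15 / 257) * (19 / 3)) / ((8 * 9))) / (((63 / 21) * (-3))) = 2079895 / 3164184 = 0.66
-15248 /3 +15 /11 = -167683 /33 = -5081.30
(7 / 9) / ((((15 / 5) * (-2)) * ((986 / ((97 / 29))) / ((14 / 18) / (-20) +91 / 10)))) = -1107449 / 277933680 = -0.00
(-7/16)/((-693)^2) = -1/1097712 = -0.00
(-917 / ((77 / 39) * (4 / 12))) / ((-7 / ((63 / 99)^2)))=107289 / 1331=80.61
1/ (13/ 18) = 18/ 13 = 1.38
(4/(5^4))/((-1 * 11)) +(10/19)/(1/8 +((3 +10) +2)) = 0.03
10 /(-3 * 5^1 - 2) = -10 /17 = -0.59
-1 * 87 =-87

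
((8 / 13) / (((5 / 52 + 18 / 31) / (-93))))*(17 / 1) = -1568352 / 1091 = -1437.54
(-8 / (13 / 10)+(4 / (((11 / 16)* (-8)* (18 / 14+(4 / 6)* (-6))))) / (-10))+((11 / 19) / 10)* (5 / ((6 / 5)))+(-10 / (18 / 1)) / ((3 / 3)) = -3176429 / 489060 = -6.49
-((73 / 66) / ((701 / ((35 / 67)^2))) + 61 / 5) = -12669419639 / 1038440370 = -12.20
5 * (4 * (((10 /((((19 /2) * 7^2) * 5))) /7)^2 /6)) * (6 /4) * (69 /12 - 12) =-500 /42471289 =-0.00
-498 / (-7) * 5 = 2490 / 7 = 355.71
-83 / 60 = -1.38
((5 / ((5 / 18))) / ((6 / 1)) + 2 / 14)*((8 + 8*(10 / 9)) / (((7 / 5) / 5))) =83600 / 441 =189.57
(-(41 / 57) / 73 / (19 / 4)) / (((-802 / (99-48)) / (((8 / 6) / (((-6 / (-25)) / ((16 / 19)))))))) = 1115200 / 1807051563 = 0.00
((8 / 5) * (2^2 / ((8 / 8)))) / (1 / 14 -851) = -448 / 59565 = -0.01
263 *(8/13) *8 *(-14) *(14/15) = -3299072/195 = -16918.32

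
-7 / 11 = -0.64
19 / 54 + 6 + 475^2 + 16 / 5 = 60921329 / 270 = 225634.55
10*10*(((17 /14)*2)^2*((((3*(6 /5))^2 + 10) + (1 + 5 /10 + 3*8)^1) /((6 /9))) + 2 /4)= 2103191 /49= 42922.27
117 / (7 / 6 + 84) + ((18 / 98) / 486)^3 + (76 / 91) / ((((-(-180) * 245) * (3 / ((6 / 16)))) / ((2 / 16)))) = 4830388182724967 / 3516136509412800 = 1.37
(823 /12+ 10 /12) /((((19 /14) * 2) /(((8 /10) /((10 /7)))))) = 40817 /2850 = 14.32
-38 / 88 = -19 / 44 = -0.43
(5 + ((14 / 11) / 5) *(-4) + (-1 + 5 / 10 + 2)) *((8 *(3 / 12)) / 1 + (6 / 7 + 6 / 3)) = 10251 / 385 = 26.63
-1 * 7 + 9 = 2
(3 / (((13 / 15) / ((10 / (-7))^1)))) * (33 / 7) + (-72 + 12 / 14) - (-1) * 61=-21311 / 637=-33.46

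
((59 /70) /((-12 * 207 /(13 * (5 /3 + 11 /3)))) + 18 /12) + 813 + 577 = 181462447 /130410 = 1391.48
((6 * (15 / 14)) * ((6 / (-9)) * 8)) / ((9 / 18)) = -480 / 7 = -68.57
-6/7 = -0.86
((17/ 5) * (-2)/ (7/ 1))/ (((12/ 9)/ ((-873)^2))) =-38868579/ 70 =-555265.41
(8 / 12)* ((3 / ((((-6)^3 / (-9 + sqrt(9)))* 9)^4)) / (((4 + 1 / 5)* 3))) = 5 / 347128758144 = 0.00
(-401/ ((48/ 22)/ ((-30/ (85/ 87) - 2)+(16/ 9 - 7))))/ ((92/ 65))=1663807145/ 337824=4925.07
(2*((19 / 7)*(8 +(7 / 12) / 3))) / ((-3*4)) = -5605 / 1512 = -3.71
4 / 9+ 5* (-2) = -86 / 9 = -9.56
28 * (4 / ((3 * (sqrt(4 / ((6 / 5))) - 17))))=-1904 / 857 - 112 * sqrt(30) / 2571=-2.46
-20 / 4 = -5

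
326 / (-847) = -326 / 847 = -0.38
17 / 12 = 1.42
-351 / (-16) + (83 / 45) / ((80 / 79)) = 21383 / 900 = 23.76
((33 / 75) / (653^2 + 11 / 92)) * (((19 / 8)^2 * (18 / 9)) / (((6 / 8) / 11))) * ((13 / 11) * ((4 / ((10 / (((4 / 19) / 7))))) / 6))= 124982 / 308933407125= 0.00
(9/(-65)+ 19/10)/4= 229/520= 0.44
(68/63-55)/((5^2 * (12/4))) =-3397/4725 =-0.72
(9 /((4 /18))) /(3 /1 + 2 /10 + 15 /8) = 1620 /203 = 7.98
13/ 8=1.62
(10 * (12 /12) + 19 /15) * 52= 8788 /15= 585.87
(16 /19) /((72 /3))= 2 /57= 0.04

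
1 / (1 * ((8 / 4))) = 1 / 2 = 0.50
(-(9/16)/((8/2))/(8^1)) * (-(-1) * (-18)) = 81/256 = 0.32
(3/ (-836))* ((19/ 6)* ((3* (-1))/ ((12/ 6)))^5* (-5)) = -1215/ 2816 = -0.43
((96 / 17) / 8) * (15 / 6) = 30 / 17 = 1.76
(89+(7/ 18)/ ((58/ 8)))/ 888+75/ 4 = 4368893/ 231768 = 18.85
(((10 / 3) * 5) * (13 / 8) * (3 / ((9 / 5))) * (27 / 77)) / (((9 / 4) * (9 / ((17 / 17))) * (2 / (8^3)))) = 416000 / 2079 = 200.10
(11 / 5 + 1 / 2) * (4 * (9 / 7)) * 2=27.77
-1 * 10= -10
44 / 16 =11 / 4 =2.75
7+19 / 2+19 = 71 / 2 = 35.50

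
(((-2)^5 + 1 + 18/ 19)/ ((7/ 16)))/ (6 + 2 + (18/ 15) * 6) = -4.52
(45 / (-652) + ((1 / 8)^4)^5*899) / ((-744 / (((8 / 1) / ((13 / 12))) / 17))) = 12970366926826881943 / 321870608043506476777472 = 0.00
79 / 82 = 0.96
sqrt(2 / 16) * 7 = 7 * sqrt(2) / 4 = 2.47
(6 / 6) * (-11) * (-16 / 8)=22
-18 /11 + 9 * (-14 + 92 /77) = -9000 /77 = -116.88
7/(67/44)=308/67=4.60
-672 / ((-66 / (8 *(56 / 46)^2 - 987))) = -57775312 / 5819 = -9928.74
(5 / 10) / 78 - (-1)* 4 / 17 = 641 / 2652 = 0.24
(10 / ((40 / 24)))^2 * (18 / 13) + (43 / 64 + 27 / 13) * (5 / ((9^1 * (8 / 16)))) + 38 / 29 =5885983 / 108576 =54.21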